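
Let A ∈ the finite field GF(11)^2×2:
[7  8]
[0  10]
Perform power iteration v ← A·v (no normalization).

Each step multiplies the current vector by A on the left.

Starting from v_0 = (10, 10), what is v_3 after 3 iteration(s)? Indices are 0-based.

v_0 = (10, 10).
v_1 = A·v_0 = (7, 1).
v_2 = A·v_1 = (2, 10).
v_3 = A·v_2 = (6, 1).

v_3 = (6, 1)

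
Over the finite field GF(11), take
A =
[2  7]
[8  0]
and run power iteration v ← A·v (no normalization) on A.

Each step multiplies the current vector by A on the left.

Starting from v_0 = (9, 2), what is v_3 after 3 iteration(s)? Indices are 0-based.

v_3 = (2, 1)

v_0 = (9, 2).
v_1 = A·v_0 = (10, 6).
v_2 = A·v_1 = (7, 3).
v_3 = A·v_2 = (2, 1).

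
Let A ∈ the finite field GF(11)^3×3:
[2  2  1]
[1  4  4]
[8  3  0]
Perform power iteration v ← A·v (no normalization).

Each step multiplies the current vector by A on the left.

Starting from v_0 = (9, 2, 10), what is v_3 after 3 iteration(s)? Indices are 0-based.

v_0 = (9, 2, 10).
v_1 = A·v_0 = (10, 2, 1).
v_2 = A·v_1 = (3, 0, 9).
v_3 = A·v_2 = (4, 6, 2).

v_3 = (4, 6, 2)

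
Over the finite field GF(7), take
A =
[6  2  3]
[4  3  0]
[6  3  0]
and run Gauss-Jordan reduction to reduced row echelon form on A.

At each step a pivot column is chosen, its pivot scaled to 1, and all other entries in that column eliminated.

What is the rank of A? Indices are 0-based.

rank = 3

[1] R0 /= 6  ⇒  (1, 5, 4)
     R1 -= 4·R0  ⇒  (0, 4, 5)
     R2 -= 6·R0  ⇒  (0, 1, 4)
[2] R1 /= 4  ⇒  (0, 1, 3)
     R0 -= 5·R1  ⇒  (1, 0, 3)
     R2 -= 1·R1  ⇒  (0, 0, 1)
[3] R2 /= 1  ⇒  (0, 0, 1)
     R0 -= 3·R2  ⇒  (1, 0, 0)
     R1 -= 3·R2  ⇒  (0, 1, 0)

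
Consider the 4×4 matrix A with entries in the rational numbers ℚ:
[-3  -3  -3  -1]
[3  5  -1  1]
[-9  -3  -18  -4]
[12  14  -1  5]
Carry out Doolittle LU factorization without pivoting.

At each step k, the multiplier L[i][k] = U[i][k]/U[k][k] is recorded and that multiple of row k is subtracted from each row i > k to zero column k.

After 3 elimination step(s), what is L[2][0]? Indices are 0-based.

k=0: U[0][0]=-3
  eliminate (1,0): mult=-1, new row 1: (0, 2, -4, 0); set L[1][0]=-1
  eliminate (2,0): mult=3, new row 2: (0, 6, -9, -1); set L[2][0]=3
  eliminate (3,0): mult=-4, new row 3: (0, 2, -13, 1); set L[3][0]=-4
k=1: U[1][1]=2
  eliminate (2,1): mult=3, new row 2: (0, 0, 3, -1); set L[2][1]=3
  eliminate (3,1): mult=1, new row 3: (0, 0, -9, 1); set L[3][1]=1
k=2: U[2][2]=3
  eliminate (3,2): mult=-3, new row 3: (0, 0, 0, -2); set L[3][2]=-3

L[2][0] = 3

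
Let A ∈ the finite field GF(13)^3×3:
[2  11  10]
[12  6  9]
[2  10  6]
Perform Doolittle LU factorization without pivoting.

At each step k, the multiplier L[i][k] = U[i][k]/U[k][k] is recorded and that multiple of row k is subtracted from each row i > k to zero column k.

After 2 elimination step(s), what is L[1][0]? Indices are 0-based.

L[1][0] = 6

[col 0] pivot 2
  R1 -= 6*R0 → (0, 5, 1)  (L[1][0] := 6)
  R2 -= 1*R0 → (0, 12, 9)  (L[2][0] := 1)
[col 1] pivot 5
  R2 -= 5*R1 → (0, 0, 4)  (L[2][1] := 5)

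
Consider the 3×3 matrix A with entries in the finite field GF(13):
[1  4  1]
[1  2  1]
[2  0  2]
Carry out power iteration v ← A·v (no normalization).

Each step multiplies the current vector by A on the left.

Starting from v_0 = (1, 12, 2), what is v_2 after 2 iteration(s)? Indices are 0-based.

v_0 = (1, 12, 2).
v_1 = A·v_0 = (12, 1, 6).
v_2 = A·v_1 = (9, 7, 10).

v_2 = (9, 7, 10)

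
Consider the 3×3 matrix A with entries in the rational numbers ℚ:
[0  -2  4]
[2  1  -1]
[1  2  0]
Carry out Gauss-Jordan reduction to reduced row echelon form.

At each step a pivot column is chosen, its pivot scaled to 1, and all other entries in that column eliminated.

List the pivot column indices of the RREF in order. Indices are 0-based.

pivot(0,0): swap R0↔R1
pivot(0,0)=2: scale R0 → (1, 1/2, -1/2)
  clear (2,0): R2 −= (1)R0 → (0, 3/2, 1/2)
pivot(1,1)=-2: scale R1 → (0, 1, -2)
  clear (0,1): R0 −= (1/2)R1 → (1, 0, 1/2)
  clear (2,1): R2 −= (3/2)R1 → (0, 0, 7/2)
pivot(2,2)=7/2: scale R2 → (0, 0, 1)
  clear (0,2): R0 −= (1/2)R2 → (1, 0, 0)
  clear (1,2): R1 −= (-2)R2 → (0, 1, 0)

pivot columns: 0, 1, 2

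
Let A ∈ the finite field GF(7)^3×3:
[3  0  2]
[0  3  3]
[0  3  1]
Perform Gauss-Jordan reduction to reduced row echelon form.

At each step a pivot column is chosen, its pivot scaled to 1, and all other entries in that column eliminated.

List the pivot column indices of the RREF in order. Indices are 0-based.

step 1: normalize row 0 (÷3) = (1, 0, 3)
step 2: normalize row 1 (÷3) = (0, 1, 1)
  row 2: subtract 3×row1 = (0, 0, 5)
step 3: normalize row 2 (÷5) = (0, 0, 1)
  row 0: subtract 3×row2 = (1, 0, 0)
  row 1: subtract 1×row2 = (0, 1, 0)

pivot columns: 0, 1, 2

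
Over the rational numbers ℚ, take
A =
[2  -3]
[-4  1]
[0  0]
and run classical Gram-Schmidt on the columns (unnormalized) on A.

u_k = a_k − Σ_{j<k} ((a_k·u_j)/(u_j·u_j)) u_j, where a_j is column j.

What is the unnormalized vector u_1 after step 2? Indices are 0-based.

u_1 = (-2, -1, 0)

Step 1: u_0 = a_0 = (2, -4, 0).
Step 2: u_1 = a_1 − (-1/2)·u_0 = (-2, -1, 0).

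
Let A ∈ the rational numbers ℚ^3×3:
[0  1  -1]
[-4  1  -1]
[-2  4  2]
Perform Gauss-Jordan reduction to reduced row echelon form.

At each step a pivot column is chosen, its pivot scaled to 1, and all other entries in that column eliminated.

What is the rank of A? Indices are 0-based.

[1] R0 <-> R1
[1] R0 /= -4  ⇒  (1, -1/4, 1/4)
     R2 -= -2·R0  ⇒  (0, 7/2, 5/2)
[2] R1 /= 1  ⇒  (0, 1, -1)
     R0 -= -1/4·R1  ⇒  (1, 0, 0)
     R2 -= 7/2·R1  ⇒  (0, 0, 6)
[3] R2 /= 6  ⇒  (0, 0, 1)
     R1 -= -1·R2  ⇒  (0, 1, 0)

rank = 3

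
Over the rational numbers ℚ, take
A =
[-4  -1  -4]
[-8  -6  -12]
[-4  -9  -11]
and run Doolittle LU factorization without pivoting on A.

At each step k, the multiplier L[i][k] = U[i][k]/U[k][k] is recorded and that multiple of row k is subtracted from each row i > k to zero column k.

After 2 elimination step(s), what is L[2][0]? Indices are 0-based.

[col 0] pivot -4
  R1 -= 2*R0 → (0, -4, -4)  (L[1][0] := 2)
  R2 -= 1*R0 → (0, -8, -7)  (L[2][0] := 1)
[col 1] pivot -4
  R2 -= 2*R1 → (0, 0, 1)  (L[2][1] := 2)

L[2][0] = 1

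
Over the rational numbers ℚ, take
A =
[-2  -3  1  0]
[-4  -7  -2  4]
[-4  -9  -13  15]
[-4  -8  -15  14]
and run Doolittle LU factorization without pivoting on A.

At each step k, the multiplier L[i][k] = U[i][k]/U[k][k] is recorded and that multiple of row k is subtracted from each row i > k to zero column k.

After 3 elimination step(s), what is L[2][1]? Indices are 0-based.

Step 1: pivot at (0,0) is -2.
  row1 ← row1 − (2)·row0  ⇒  L[1][0]=2, U row1=(0, -1, -4, 4)
  row2 ← row2 − (2)·row0  ⇒  L[2][0]=2, U row2=(0, -3, -15, 15)
  row3 ← row3 − (2)·row0  ⇒  L[3][0]=2, U row3=(0, -2, -17, 14)
Step 2: pivot at (1,1) is -1.
  row2 ← row2 − (3)·row1  ⇒  L[2][1]=3, U row2=(0, 0, -3, 3)
  row3 ← row3 − (2)·row1  ⇒  L[3][1]=2, U row3=(0, 0, -9, 6)
Step 3: pivot at (2,2) is -3.
  row3 ← row3 − (3)·row2  ⇒  L[3][2]=3, U row3=(0, 0, 0, -3)

L[2][1] = 3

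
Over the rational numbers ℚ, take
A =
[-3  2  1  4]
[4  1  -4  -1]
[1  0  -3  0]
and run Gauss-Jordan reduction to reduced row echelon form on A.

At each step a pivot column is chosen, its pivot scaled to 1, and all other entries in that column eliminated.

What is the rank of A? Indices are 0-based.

rank = 3

[1] R0 /= -3  ⇒  (1, -2/3, -1/3, -4/3)
     R1 -= 4·R0  ⇒  (0, 11/3, -8/3, 13/3)
     R2 -= 1·R0  ⇒  (0, 2/3, -8/3, 4/3)
[2] R1 /= 11/3  ⇒  (0, 1, -8/11, 13/11)
     R0 -= -2/3·R1  ⇒  (1, 0, -9/11, -6/11)
     R2 -= 2/3·R1  ⇒  (0, 0, -24/11, 6/11)
[3] R2 /= -24/11  ⇒  (0, 0, 1, -1/4)
     R0 -= -9/11·R2  ⇒  (1, 0, 0, -3/4)
     R1 -= -8/11·R2  ⇒  (0, 1, 0, 1)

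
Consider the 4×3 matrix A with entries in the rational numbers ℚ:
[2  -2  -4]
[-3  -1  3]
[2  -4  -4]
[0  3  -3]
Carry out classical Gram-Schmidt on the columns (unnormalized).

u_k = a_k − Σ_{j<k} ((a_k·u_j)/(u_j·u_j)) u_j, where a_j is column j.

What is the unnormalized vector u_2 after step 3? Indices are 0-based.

u_2 = (-158/143, -20/13, -172/143, -408/143)

Step 1: u_0 = a_0 = (2, -3, 2, 0).
Step 2: u_1 = a_1 − (-9/17)·u_0 = (-16/17, -44/17, -50/17, 3).
Step 3: u_2 = a_2 − (-25/17)·u_0 − (-7/143)·u_1 = (-158/143, -20/13, -172/143, -408/143).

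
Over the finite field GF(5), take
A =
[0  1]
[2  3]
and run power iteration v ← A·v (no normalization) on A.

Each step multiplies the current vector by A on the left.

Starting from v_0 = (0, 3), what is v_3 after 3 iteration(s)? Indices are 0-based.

v_0 = (0, 3).
v_1 = A·v_0 = (3, 4).
v_2 = A·v_1 = (4, 3).
v_3 = A·v_2 = (3, 2).

v_3 = (3, 2)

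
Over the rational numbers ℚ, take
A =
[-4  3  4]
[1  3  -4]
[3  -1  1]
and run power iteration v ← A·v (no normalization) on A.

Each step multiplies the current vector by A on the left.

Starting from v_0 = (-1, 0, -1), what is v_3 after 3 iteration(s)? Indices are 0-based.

v_0 = (-1, 0, -1).
v_1 = A·v_0 = (0, 3, -4).
v_2 = A·v_1 = (-7, 25, -7).
v_3 = A·v_2 = (75, 96, -53).

v_3 = (75, 96, -53)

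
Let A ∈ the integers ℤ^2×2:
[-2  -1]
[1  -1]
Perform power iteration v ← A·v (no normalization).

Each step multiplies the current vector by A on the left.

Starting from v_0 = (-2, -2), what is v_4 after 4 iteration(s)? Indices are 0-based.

v_4 = (-18, 36)

v_0 = (-2, -2).
v_1 = A·v_0 = (6, 0).
v_2 = A·v_1 = (-12, 6).
v_3 = A·v_2 = (18, -18).
v_4 = A·v_3 = (-18, 36).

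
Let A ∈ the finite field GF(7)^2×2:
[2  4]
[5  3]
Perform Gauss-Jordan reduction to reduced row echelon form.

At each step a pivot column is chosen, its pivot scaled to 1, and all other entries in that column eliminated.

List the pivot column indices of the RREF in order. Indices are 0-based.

pivot columns: 0

pivot(0,0)=2: scale R0 → (1, 2)
  clear (1,0): R1 −= (5)R0 → (0, 0)
col 1: no nonzero at/below row 1; advance.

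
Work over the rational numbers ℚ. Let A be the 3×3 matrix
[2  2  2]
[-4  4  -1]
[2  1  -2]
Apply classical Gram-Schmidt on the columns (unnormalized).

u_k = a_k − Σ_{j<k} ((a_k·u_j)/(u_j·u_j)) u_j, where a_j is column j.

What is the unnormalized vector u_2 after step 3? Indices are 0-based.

u_2 = (174/101, -29/101, -232/101)

Step 1: u_0 = a_0 = (2, -4, 2).
Step 2: u_1 = a_1 − (-5/12)·u_0 = (17/6, 7/3, 11/6).
Step 3: u_2 = a_2 − (1/6)·u_0 − (-2/101)·u_1 = (174/101, -29/101, -232/101).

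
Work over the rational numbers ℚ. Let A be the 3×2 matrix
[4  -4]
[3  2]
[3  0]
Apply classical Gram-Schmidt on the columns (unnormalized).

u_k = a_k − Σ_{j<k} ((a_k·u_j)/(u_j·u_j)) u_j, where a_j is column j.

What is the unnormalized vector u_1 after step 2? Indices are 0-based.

u_1 = (-48/17, 49/17, 15/17)

Step 1: u_0 = a_0 = (4, 3, 3).
Step 2: u_1 = a_1 − (-5/17)·u_0 = (-48/17, 49/17, 15/17).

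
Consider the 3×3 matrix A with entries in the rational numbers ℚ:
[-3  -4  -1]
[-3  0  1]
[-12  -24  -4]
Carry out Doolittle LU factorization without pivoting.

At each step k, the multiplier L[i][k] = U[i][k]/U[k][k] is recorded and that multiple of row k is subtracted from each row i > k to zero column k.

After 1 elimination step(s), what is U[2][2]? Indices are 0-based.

U[2][2] = 0

k=0: U[0][0]=-3
  eliminate (1,0): mult=1, new row 1: (0, 4, 2); set L[1][0]=1
  eliminate (2,0): mult=4, new row 2: (0, -8, 0); set L[2][0]=4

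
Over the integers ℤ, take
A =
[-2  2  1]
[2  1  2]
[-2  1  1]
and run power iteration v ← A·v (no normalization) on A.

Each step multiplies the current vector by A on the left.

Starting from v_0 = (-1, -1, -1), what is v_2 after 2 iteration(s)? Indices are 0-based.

v_2 = (-8, -7, -3)

v_0 = (-1, -1, -1).
v_1 = A·v_0 = (-1, -5, 0).
v_2 = A·v_1 = (-8, -7, -3).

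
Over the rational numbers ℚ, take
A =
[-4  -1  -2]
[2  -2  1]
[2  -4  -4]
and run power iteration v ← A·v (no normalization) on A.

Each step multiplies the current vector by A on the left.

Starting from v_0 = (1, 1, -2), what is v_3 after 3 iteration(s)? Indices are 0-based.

v_3 = (52, -46, 28)

v_0 = (1, 1, -2).
v_1 = A·v_0 = (-1, -2, 6).
v_2 = A·v_1 = (-6, 8, -18).
v_3 = A·v_2 = (52, -46, 28).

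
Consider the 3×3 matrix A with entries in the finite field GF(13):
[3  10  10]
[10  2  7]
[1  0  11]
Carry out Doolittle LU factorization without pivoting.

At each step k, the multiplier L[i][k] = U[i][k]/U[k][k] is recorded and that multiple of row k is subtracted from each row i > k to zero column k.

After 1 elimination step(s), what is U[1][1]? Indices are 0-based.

[col 0] pivot 3
  R1 -= 12*R0 → (0, 12, 4)  (L[1][0] := 12)
  R2 -= 9*R0 → (0, 1, 12)  (L[2][0] := 9)

U[1][1] = 12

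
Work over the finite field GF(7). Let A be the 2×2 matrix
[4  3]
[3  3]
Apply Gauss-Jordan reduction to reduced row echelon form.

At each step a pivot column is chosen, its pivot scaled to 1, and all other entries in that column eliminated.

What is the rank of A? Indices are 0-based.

rank = 2

pivot(0,0)=4: scale R0 → (1, 6)
  clear (1,0): R1 −= (3)R0 → (0, 6)
pivot(1,1)=6: scale R1 → (0, 1)
  clear (0,1): R0 −= (6)R1 → (1, 0)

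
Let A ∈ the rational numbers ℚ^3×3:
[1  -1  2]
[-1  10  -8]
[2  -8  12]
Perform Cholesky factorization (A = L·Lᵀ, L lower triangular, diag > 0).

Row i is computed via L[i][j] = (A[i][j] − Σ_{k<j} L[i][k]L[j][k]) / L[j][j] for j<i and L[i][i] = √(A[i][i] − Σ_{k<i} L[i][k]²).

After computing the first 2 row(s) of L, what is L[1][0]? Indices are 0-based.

L[1][0] = -1

Step 1: L[0][0] = √(1) = 1.
  L[1][0] = (-1) / L[0][0] = -1.
Step 2: L[1][1] = √(9) = 3.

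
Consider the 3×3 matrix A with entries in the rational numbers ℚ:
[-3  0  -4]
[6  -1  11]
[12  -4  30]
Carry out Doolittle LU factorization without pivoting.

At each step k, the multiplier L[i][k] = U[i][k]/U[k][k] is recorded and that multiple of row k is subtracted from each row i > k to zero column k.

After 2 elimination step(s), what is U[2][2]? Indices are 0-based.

U[2][2] = 2

Step 1: pivot at (0,0) is -3.
  row1 ← row1 − (-2)·row0  ⇒  L[1][0]=-2, U row1=(0, -1, 3)
  row2 ← row2 − (-4)·row0  ⇒  L[2][0]=-4, U row2=(0, -4, 14)
Step 2: pivot at (1,1) is -1.
  row2 ← row2 − (4)·row1  ⇒  L[2][1]=4, U row2=(0, 0, 2)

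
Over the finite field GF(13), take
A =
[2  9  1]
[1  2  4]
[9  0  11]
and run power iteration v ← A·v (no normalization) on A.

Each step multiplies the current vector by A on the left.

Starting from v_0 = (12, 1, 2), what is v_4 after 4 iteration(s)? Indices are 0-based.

v_0 = (12, 1, 2).
v_1 = A·v_0 = (9, 9, 0).
v_2 = A·v_1 = (8, 1, 3).
v_3 = A·v_2 = (2, 9, 1).
v_4 = A·v_3 = (8, 11, 3).

v_4 = (8, 11, 3)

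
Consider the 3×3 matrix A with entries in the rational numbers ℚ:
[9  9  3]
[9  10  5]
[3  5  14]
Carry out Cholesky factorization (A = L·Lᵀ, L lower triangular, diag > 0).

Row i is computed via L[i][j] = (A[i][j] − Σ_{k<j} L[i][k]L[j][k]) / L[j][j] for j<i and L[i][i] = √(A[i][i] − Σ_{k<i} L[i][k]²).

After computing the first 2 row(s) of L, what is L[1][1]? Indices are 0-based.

L[1][1] = 1

Step 1: L[0][0] = √(9) = 3.
  L[1][0] = (9) / L[0][0] = 3.
Step 2: L[1][1] = √(1) = 1.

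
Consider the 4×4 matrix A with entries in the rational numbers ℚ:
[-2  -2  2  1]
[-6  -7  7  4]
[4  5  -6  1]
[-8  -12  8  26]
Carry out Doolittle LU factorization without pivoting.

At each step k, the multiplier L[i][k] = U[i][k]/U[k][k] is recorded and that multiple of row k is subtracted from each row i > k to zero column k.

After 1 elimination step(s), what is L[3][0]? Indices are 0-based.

k=0: U[0][0]=-2
  eliminate (1,0): mult=3, new row 1: (0, -1, 1, 1); set L[1][0]=3
  eliminate (2,0): mult=-2, new row 2: (0, 1, -2, 3); set L[2][0]=-2
  eliminate (3,0): mult=4, new row 3: (0, -4, 0, 22); set L[3][0]=4

L[3][0] = 4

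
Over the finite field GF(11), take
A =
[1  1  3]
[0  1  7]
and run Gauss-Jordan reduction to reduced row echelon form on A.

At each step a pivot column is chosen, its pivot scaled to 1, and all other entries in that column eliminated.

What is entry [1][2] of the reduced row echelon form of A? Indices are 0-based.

step 1: normalize row 0 (÷1) = (1, 1, 3)
step 2: normalize row 1 (÷1) = (0, 1, 7)
  row 0: subtract 1×row1 = (1, 0, 7)

M[1][2] = 7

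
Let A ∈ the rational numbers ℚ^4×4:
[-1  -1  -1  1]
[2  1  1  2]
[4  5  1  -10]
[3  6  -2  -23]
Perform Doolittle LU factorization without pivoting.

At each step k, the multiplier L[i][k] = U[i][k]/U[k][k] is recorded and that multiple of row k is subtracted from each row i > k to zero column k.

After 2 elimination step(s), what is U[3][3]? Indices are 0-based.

k=0: U[0][0]=-1
  eliminate (1,0): mult=-2, new row 1: (0, -1, -1, 4); set L[1][0]=-2
  eliminate (2,0): mult=-4, new row 2: (0, 1, -3, -6); set L[2][0]=-4
  eliminate (3,0): mult=-3, new row 3: (0, 3, -5, -20); set L[3][0]=-3
k=1: U[1][1]=-1
  eliminate (2,1): mult=-1, new row 2: (0, 0, -4, -2); set L[2][1]=-1
  eliminate (3,1): mult=-3, new row 3: (0, 0, -8, -8); set L[3][1]=-3

U[3][3] = -8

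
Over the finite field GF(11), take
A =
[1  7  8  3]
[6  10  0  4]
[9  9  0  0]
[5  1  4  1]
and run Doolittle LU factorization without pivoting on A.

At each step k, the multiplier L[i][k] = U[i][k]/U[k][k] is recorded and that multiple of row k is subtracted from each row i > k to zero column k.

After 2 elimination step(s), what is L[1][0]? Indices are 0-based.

Step 1: pivot at (0,0) is 1.
  row1 ← row1 − (6)·row0  ⇒  L[1][0]=6, U row1=(0, 1, 7, 8)
  row2 ← row2 − (9)·row0  ⇒  L[2][0]=9, U row2=(0, 1, 5, 6)
  row3 ← row3 − (5)·row0  ⇒  L[3][0]=5, U row3=(0, 10, 8, 8)
Step 2: pivot at (1,1) is 1.
  row2 ← row2 − (1)·row1  ⇒  L[2][1]=1, U row2=(0, 0, 9, 9)
  row3 ← row3 − (10)·row1  ⇒  L[3][1]=10, U row3=(0, 0, 4, 5)

L[1][0] = 6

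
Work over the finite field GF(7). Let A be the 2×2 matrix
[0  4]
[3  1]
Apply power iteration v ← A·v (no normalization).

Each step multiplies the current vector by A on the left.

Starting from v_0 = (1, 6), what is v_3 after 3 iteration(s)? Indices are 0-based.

v_3 = (2, 0)

v_0 = (1, 6).
v_1 = A·v_0 = (3, 2).
v_2 = A·v_1 = (1, 4).
v_3 = A·v_2 = (2, 0).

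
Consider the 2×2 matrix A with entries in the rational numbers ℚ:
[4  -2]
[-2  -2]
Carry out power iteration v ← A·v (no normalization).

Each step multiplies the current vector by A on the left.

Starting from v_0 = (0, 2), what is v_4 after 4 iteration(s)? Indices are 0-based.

v_0 = (0, 2).
v_1 = A·v_0 = (-4, -4).
v_2 = A·v_1 = (-8, 16).
v_3 = A·v_2 = (-64, -16).
v_4 = A·v_3 = (-224, 160).

v_4 = (-224, 160)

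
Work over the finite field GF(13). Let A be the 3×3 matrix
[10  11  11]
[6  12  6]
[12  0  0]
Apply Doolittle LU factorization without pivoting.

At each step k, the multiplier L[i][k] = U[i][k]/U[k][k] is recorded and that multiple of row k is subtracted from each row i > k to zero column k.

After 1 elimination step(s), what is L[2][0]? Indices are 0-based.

L[2][0] = 9

[col 0] pivot 10
  R1 -= 11*R0 → (0, 8, 2)  (L[1][0] := 11)
  R2 -= 9*R0 → (0, 5, 5)  (L[2][0] := 9)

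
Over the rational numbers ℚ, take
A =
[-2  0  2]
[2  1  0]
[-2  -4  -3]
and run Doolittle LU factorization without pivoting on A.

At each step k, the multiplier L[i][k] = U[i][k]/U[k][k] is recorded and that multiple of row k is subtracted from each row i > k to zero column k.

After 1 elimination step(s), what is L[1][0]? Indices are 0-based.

L[1][0] = -1

k=0: U[0][0]=-2
  eliminate (1,0): mult=-1, new row 1: (0, 1, 2); set L[1][0]=-1
  eliminate (2,0): mult=1, new row 2: (0, -4, -5); set L[2][0]=1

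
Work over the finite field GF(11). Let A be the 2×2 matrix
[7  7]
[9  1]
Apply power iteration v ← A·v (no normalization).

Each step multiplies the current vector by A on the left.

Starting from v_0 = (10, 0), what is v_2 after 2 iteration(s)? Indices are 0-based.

v_0 = (10, 0).
v_1 = A·v_0 = (4, 2).
v_2 = A·v_1 = (9, 5).

v_2 = (9, 5)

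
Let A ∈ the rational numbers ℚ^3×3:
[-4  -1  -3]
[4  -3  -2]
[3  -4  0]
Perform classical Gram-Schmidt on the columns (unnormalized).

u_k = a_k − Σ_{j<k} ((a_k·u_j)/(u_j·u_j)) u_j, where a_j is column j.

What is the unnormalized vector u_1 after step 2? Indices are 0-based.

u_1 = (-121/41, -43/41, -104/41)

Step 1: u_0 = a_0 = (-4, 4, 3).
Step 2: u_1 = a_1 − (-20/41)·u_0 = (-121/41, -43/41, -104/41).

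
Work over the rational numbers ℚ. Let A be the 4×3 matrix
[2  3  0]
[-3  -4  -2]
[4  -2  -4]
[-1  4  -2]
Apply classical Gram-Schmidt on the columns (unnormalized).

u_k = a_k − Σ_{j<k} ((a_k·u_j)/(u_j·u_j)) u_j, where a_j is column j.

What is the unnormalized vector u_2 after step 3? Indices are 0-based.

u_2 = (-8/219, -150/73, -508/219, -698/219)

Step 1: u_0 = a_0 = (2, -3, 4, -1).
Step 2: u_1 = a_1 − (1/5)·u_0 = (13/5, -17/5, -14/5, 21/5).
Step 3: u_2 = a_2 − (-4/15)·u_0 − (16/73)·u_1 = (-8/219, -150/73, -508/219, -698/219).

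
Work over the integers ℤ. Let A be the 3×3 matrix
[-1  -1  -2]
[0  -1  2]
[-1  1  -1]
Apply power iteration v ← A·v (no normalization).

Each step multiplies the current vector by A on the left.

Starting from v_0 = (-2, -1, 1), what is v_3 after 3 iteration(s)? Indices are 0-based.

v_3 = (3, 7, -1)

v_0 = (-2, -1, 1).
v_1 = A·v_0 = (1, 3, 0).
v_2 = A·v_1 = (-4, -3, 2).
v_3 = A·v_2 = (3, 7, -1).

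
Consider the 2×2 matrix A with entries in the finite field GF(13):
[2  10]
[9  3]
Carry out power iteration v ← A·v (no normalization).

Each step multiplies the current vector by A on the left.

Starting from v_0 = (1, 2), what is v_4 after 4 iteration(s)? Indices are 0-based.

v_0 = (1, 2).
v_1 = A·v_0 = (9, 2).
v_2 = A·v_1 = (12, 9).
v_3 = A·v_2 = (10, 5).
v_4 = A·v_3 = (5, 1).

v_4 = (5, 1)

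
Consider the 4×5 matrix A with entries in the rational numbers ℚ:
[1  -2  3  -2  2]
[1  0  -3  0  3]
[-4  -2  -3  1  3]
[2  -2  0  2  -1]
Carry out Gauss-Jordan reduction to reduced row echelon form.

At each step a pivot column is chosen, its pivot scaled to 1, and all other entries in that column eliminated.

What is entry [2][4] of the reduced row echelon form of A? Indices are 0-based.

M[2][4] = -41/42

pivot(0,0)=1: scale R0 → (1, -2, 3, -2, 2)
  clear (1,0): R1 −= (1)R0 → (0, 2, -6, 2, 1)
  clear (2,0): R2 −= (-4)R0 → (0, -10, 9, -7, 11)
  clear (3,0): R3 −= (2)R0 → (0, 2, -6, 6, -5)
pivot(1,1)=2: scale R1 → (0, 1, -3, 1, 1/2)
  clear (0,1): R0 −= (-2)R1 → (1, 0, -3, 0, 3)
  clear (2,1): R2 −= (-10)R1 → (0, 0, -21, 3, 16)
  clear (3,1): R3 −= (2)R1 → (0, 0, 0, 4, -6)
pivot(2,2)=-21: scale R2 → (0, 0, 1, -1/7, -16/21)
  clear (0,2): R0 −= (-3)R2 → (1, 0, 0, -3/7, 5/7)
  clear (1,2): R1 −= (-3)R2 → (0, 1, 0, 4/7, -25/14)
pivot(3,3)=4: scale R3 → (0, 0, 0, 1, -3/2)
  clear (0,3): R0 −= (-3/7)R3 → (1, 0, 0, 0, 1/14)
  clear (1,3): R1 −= (4/7)R3 → (0, 1, 0, 0, -13/14)
  clear (2,3): R2 −= (-1/7)R3 → (0, 0, 1, 0, -41/42)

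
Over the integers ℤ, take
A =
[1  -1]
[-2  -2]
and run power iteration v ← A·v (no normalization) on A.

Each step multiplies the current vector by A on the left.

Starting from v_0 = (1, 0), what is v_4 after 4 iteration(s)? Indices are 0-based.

v_4 = (11, 18)

v_0 = (1, 0).
v_1 = A·v_0 = (1, -2).
v_2 = A·v_1 = (3, 2).
v_3 = A·v_2 = (1, -10).
v_4 = A·v_3 = (11, 18).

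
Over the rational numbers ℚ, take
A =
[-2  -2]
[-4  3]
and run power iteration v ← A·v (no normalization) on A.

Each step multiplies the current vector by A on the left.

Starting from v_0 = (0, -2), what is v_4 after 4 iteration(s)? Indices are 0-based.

v_4 = (116, -594)

v_0 = (0, -2).
v_1 = A·v_0 = (4, -6).
v_2 = A·v_1 = (4, -34).
v_3 = A·v_2 = (60, -118).
v_4 = A·v_3 = (116, -594).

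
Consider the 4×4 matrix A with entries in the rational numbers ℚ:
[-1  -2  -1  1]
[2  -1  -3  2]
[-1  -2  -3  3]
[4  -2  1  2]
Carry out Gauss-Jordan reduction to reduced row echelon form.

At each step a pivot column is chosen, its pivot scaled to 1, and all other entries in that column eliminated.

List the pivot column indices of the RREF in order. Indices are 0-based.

pivot columns: 0, 1, 2, 3

step 1: normalize row 0 (÷-1) = (1, 2, 1, -1)
  row 1: subtract 2×row0 = (0, -5, -5, 4)
  row 2: subtract -1×row0 = (0, 0, -2, 2)
  row 3: subtract 4×row0 = (0, -10, -3, 6)
step 2: normalize row 1 (÷-5) = (0, 1, 1, -4/5)
  row 0: subtract 2×row1 = (1, 0, -1, 3/5)
  row 3: subtract -10×row1 = (0, 0, 7, -2)
step 3: normalize row 2 (÷-2) = (0, 0, 1, -1)
  row 0: subtract -1×row2 = (1, 0, 0, -2/5)
  row 1: subtract 1×row2 = (0, 1, 0, 1/5)
  row 3: subtract 7×row2 = (0, 0, 0, 5)
step 4: normalize row 3 (÷5) = (0, 0, 0, 1)
  row 0: subtract -2/5×row3 = (1, 0, 0, 0)
  row 1: subtract 1/5×row3 = (0, 1, 0, 0)
  row 2: subtract -1×row3 = (0, 0, 1, 0)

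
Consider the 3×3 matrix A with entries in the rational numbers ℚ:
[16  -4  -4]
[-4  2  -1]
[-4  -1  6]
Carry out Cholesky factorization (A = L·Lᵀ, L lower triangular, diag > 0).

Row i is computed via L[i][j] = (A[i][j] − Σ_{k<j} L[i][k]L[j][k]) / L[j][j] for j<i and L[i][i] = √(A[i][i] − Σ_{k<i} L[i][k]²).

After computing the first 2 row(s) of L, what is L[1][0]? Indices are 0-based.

L[1][0] = -1

Step 1: L[0][0] = √(16) = 4.
  L[1][0] = (-4) / L[0][0] = -1.
Step 2: L[1][1] = √(1) = 1.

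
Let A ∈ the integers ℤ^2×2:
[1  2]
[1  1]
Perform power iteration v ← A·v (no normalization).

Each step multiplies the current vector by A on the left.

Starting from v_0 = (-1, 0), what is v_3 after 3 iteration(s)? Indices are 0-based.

v_0 = (-1, 0).
v_1 = A·v_0 = (-1, -1).
v_2 = A·v_1 = (-3, -2).
v_3 = A·v_2 = (-7, -5).

v_3 = (-7, -5)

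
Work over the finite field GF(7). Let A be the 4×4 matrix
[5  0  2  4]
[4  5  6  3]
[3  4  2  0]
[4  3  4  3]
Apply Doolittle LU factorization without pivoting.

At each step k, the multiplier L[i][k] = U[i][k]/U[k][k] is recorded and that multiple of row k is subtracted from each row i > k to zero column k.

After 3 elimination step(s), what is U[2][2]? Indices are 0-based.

U[2][2] = 4

k=0: U[0][0]=5
  eliminate (1,0): mult=5, new row 1: (0, 5, 3, 4); set L[1][0]=5
  eliminate (2,0): mult=2, new row 2: (0, 4, 5, 6); set L[2][0]=2
  eliminate (3,0): mult=5, new row 3: (0, 3, 1, 4); set L[3][0]=5
k=1: U[1][1]=5
  eliminate (2,1): mult=5, new row 2: (0, 0, 4, 0); set L[2][1]=5
  eliminate (3,1): mult=2, new row 3: (0, 0, 2, 3); set L[3][1]=2
k=2: U[2][2]=4
  eliminate (3,2): mult=4, new row 3: (0, 0, 0, 3); set L[3][2]=4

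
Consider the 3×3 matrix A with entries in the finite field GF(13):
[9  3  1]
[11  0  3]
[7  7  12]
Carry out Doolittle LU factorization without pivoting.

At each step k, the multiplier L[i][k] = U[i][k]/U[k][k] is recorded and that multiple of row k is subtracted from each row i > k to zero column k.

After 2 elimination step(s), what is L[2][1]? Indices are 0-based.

L[2][1] = 7

Step 1: pivot at (0,0) is 9.
  row1 ← row1 − (7)·row0  ⇒  L[1][0]=7, U row1=(0, 5, 9)
  row2 ← row2 − (8)·row0  ⇒  L[2][0]=8, U row2=(0, 9, 4)
Step 2: pivot at (1,1) is 5.
  row2 ← row2 − (7)·row1  ⇒  L[2][1]=7, U row2=(0, 0, 6)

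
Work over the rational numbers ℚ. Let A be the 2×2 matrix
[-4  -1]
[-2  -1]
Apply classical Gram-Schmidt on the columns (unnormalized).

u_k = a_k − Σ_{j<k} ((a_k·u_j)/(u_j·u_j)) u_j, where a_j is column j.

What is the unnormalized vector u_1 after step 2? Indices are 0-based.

u_1 = (1/5, -2/5)

Step 1: u_0 = a_0 = (-4, -2).
Step 2: u_1 = a_1 − (3/10)·u_0 = (1/5, -2/5).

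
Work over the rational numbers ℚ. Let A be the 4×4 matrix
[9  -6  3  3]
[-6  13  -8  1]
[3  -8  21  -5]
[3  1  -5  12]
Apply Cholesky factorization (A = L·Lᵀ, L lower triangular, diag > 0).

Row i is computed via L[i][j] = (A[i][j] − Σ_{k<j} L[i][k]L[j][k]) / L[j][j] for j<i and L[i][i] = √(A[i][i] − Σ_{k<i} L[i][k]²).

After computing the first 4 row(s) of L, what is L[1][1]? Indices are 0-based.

Step 1: L[0][0] = √(9) = 3.
  L[1][0] = (-6) / L[0][0] = -2.
Step 2: L[1][1] = √(9) = 3.
  L[2][0] = (3) / L[0][0] = 1.
  L[2][1] = (-6) / L[1][1] = -2.
Step 3: L[2][2] = √(16) = 4.
  L[3][0] = (3) / L[0][0] = 1.
  L[3][1] = (3) / L[1][1] = 1.
  L[3][2] = (-4) / L[2][2] = -1.
Step 4: L[3][3] = √(9) = 3.

L[1][1] = 3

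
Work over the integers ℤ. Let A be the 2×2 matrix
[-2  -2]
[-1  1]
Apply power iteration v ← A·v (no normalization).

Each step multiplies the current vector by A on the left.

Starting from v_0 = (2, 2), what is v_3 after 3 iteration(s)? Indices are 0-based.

v_3 = (-48, -8)

v_0 = (2, 2).
v_1 = A·v_0 = (-8, 0).
v_2 = A·v_1 = (16, 8).
v_3 = A·v_2 = (-48, -8).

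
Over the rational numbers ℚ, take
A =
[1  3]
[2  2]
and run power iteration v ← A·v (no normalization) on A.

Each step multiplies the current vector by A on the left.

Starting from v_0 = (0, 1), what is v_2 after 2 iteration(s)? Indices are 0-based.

v_2 = (9, 10)

v_0 = (0, 1).
v_1 = A·v_0 = (3, 2).
v_2 = A·v_1 = (9, 10).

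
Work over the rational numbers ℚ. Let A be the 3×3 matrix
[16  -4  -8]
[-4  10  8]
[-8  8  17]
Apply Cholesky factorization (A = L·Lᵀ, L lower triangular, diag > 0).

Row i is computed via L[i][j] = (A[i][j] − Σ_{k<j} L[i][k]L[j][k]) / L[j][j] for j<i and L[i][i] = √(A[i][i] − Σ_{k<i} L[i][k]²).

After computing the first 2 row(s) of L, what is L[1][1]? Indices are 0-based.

Step 1: L[0][0] = √(16) = 4.
  L[1][0] = (-4) / L[0][0] = -1.
Step 2: L[1][1] = √(9) = 3.

L[1][1] = 3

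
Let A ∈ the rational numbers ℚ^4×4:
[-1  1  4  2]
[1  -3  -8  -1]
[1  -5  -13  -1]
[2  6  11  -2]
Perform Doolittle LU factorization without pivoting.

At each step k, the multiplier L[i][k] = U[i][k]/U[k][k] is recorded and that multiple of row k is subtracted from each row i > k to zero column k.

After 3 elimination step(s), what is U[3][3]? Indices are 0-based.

U[3][3] = 3

Step 1: pivot at (0,0) is -1.
  row1 ← row1 − (-1)·row0  ⇒  L[1][0]=-1, U row1=(0, -2, -4, 1)
  row2 ← row2 − (-1)·row0  ⇒  L[2][0]=-1, U row2=(0, -4, -9, 1)
  row3 ← row3 − (-2)·row0  ⇒  L[3][0]=-2, U row3=(0, 8, 19, 2)
Step 2: pivot at (1,1) is -2.
  row2 ← row2 − (2)·row1  ⇒  L[2][1]=2, U row2=(0, 0, -1, -1)
  row3 ← row3 − (-4)·row1  ⇒  L[3][1]=-4, U row3=(0, 0, 3, 6)
Step 3: pivot at (2,2) is -1.
  row3 ← row3 − (-3)·row2  ⇒  L[3][2]=-3, U row3=(0, 0, 0, 3)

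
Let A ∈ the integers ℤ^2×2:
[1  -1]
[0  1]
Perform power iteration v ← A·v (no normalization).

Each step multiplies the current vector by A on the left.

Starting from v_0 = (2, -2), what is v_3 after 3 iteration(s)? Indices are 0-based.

v_0 = (2, -2).
v_1 = A·v_0 = (4, -2).
v_2 = A·v_1 = (6, -2).
v_3 = A·v_2 = (8, -2).

v_3 = (8, -2)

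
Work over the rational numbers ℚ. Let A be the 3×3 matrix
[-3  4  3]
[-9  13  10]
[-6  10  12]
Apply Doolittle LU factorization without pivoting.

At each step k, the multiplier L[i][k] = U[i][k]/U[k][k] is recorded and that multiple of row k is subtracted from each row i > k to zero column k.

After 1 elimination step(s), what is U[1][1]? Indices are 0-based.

U[1][1] = 1

[col 0] pivot -3
  R1 -= 3*R0 → (0, 1, 1)  (L[1][0] := 3)
  R2 -= 2*R0 → (0, 2, 6)  (L[2][0] := 2)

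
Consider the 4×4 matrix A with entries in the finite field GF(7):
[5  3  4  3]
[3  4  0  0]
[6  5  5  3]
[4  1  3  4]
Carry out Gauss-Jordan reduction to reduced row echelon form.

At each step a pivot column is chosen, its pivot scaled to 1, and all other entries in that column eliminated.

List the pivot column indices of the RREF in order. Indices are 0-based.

pivot columns: 0, 1, 2, 3

step 1: normalize row 0 (÷5) = (1, 2, 5, 2)
  row 1: subtract 3×row0 = (0, 5, 6, 1)
  row 2: subtract 6×row0 = (0, 0, 3, 5)
  row 3: subtract 4×row0 = (0, 0, 4, 3)
step 2: normalize row 1 (÷5) = (0, 1, 4, 3)
  row 0: subtract 2×row1 = (1, 0, 4, 3)
step 3: normalize row 2 (÷3) = (0, 0, 1, 4)
  row 0: subtract 4×row2 = (1, 0, 0, 1)
  row 1: subtract 4×row2 = (0, 1, 0, 1)
  row 3: subtract 4×row2 = (0, 0, 0, 1)
step 4: normalize row 3 (÷1) = (0, 0, 0, 1)
  row 0: subtract 1×row3 = (1, 0, 0, 0)
  row 1: subtract 1×row3 = (0, 1, 0, 0)
  row 2: subtract 4×row3 = (0, 0, 1, 0)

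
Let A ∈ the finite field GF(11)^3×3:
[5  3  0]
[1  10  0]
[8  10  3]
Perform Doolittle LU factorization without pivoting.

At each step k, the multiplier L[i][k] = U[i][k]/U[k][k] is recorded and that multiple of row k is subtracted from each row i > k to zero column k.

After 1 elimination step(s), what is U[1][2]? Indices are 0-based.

k=0: U[0][0]=5
  eliminate (1,0): mult=9, new row 1: (0, 5, 0); set L[1][0]=9
  eliminate (2,0): mult=6, new row 2: (0, 3, 3); set L[2][0]=6

U[1][2] = 0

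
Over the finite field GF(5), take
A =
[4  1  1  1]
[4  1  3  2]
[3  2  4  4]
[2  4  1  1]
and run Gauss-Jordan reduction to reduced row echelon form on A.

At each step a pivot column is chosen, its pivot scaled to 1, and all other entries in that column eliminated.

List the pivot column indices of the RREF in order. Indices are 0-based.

pivot(0,0)=4: scale R0 → (1, 4, 4, 4)
  clear (1,0): R1 −= (4)R0 → (0, 0, 2, 1)
  clear (2,0): R2 −= (3)R0 → (0, 0, 2, 2)
  clear (3,0): R3 −= (2)R0 → (0, 1, 3, 3)
pivot(1,1): swap R1↔R3
pivot(1,1)=1: scale R1 → (0, 1, 3, 3)
  clear (0,1): R0 −= (4)R1 → (1, 0, 2, 2)
pivot(2,2)=2: scale R2 → (0, 0, 1, 1)
  clear (0,2): R0 −= (2)R2 → (1, 0, 0, 0)
  clear (1,2): R1 −= (3)R2 → (0, 1, 0, 0)
  clear (3,2): R3 −= (2)R2 → (0, 0, 0, 4)
pivot(3,3)=4: scale R3 → (0, 0, 0, 1)
  clear (2,3): R2 −= (1)R3 → (0, 0, 1, 0)

pivot columns: 0, 1, 2, 3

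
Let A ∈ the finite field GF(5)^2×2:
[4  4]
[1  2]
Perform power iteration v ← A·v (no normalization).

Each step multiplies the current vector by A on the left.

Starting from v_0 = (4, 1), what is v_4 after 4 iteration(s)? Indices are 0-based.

v_0 = (4, 1).
v_1 = A·v_0 = (0, 1).
v_2 = A·v_1 = (4, 2).
v_3 = A·v_2 = (4, 3).
v_4 = A·v_3 = (3, 0).

v_4 = (3, 0)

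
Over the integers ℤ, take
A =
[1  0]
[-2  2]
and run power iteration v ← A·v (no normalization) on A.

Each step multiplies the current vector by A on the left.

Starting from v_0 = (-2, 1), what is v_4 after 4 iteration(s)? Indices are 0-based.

v_4 = (-2, 76)

v_0 = (-2, 1).
v_1 = A·v_0 = (-2, 6).
v_2 = A·v_1 = (-2, 16).
v_3 = A·v_2 = (-2, 36).
v_4 = A·v_3 = (-2, 76).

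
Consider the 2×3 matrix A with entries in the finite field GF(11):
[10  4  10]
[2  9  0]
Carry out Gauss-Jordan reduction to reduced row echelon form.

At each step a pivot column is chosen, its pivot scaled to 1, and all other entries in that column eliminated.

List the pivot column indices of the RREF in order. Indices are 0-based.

pivot columns: 0, 1

pivot(0,0)=10: scale R0 → (1, 7, 1)
  clear (1,0): R1 −= (2)R0 → (0, 6, 9)
pivot(1,1)=6: scale R1 → (0, 1, 7)
  clear (0,1): R0 −= (7)R1 → (1, 0, 7)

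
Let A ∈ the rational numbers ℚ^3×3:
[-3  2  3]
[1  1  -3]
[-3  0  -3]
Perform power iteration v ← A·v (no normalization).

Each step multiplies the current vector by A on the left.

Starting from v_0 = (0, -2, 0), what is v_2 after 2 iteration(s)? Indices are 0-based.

v_0 = (0, -2, 0).
v_1 = A·v_0 = (-4, -2, 0).
v_2 = A·v_1 = (8, -6, 12).

v_2 = (8, -6, 12)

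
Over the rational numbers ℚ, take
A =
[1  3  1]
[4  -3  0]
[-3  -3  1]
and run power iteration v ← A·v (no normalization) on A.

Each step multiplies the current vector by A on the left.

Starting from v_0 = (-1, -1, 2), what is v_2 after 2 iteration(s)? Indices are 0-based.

v_2 = (3, -5, 17)

v_0 = (-1, -1, 2).
v_1 = A·v_0 = (-2, -1, 8).
v_2 = A·v_1 = (3, -5, 17).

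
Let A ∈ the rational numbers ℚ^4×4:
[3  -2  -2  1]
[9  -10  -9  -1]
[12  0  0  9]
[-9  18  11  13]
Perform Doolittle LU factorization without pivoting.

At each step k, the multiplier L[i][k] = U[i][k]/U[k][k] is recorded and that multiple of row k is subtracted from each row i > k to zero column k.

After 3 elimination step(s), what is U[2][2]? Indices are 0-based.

Step 1: pivot at (0,0) is 3.
  row1 ← row1 − (3)·row0  ⇒  L[1][0]=3, U row1=(0, -4, -3, -4)
  row2 ← row2 − (4)·row0  ⇒  L[2][0]=4, U row2=(0, 8, 8, 5)
  row3 ← row3 − (-3)·row0  ⇒  L[3][0]=-3, U row3=(0, 12, 5, 16)
Step 2: pivot at (1,1) is -4.
  row2 ← row2 − (-2)·row1  ⇒  L[2][1]=-2, U row2=(0, 0, 2, -3)
  row3 ← row3 − (-3)·row1  ⇒  L[3][1]=-3, U row3=(0, 0, -4, 4)
Step 3: pivot at (2,2) is 2.
  row3 ← row3 − (-2)·row2  ⇒  L[3][2]=-2, U row3=(0, 0, 0, -2)

U[2][2] = 2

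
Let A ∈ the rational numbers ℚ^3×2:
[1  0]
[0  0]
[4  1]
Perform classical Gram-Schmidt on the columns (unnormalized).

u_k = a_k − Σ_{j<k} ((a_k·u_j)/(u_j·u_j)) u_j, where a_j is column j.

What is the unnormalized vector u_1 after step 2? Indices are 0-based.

Step 1: u_0 = a_0 = (1, 0, 4).
Step 2: u_1 = a_1 − (4/17)·u_0 = (-4/17, 0, 1/17).

u_1 = (-4/17, 0, 1/17)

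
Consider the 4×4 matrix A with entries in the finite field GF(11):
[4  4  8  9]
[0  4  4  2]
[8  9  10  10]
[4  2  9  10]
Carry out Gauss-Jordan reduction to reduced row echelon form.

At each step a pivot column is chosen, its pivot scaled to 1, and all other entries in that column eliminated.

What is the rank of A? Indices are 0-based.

rank = 4

pivot(0,0)=4: scale R0 → (1, 1, 2, 5)
  clear (2,0): R2 −= (8)R0 → (0, 1, 5, 3)
  clear (3,0): R3 −= (4)R0 → (0, 9, 1, 1)
pivot(1,1)=4: scale R1 → (0, 1, 1, 6)
  clear (0,1): R0 −= (1)R1 → (1, 0, 1, 10)
  clear (2,1): R2 −= (1)R1 → (0, 0, 4, 8)
  clear (3,1): R3 −= (9)R1 → (0, 0, 3, 2)
pivot(2,2)=4: scale R2 → (0, 0, 1, 2)
  clear (0,2): R0 −= (1)R2 → (1, 0, 0, 8)
  clear (1,2): R1 −= (1)R2 → (0, 1, 0, 4)
  clear (3,2): R3 −= (3)R2 → (0, 0, 0, 7)
pivot(3,3)=7: scale R3 → (0, 0, 0, 1)
  clear (0,3): R0 −= (8)R3 → (1, 0, 0, 0)
  clear (1,3): R1 −= (4)R3 → (0, 1, 0, 0)
  clear (2,3): R2 −= (2)R3 → (0, 0, 1, 0)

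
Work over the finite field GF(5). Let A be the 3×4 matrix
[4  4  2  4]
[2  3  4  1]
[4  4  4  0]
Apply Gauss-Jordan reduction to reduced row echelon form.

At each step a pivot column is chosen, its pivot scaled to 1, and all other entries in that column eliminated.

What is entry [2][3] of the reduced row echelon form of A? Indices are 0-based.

pivot(0,0)=4: scale R0 → (1, 1, 3, 1)
  clear (1,0): R1 −= (2)R0 → (0, 1, 3, 4)
  clear (2,0): R2 −= (4)R0 → (0, 0, 2, 1)
pivot(1,1)=1: scale R1 → (0, 1, 3, 4)
  clear (0,1): R0 −= (1)R1 → (1, 0, 0, 2)
pivot(2,2)=2: scale R2 → (0, 0, 1, 3)
  clear (1,2): R1 −= (3)R2 → (0, 1, 0, 0)

M[2][3] = 3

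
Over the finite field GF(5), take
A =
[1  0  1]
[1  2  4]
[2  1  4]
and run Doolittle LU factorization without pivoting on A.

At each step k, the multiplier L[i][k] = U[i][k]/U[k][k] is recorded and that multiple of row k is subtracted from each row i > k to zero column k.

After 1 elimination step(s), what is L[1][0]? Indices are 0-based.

Step 1: pivot at (0,0) is 1.
  row1 ← row1 − (1)·row0  ⇒  L[1][0]=1, U row1=(0, 2, 3)
  row2 ← row2 − (2)·row0  ⇒  L[2][0]=2, U row2=(0, 1, 2)

L[1][0] = 1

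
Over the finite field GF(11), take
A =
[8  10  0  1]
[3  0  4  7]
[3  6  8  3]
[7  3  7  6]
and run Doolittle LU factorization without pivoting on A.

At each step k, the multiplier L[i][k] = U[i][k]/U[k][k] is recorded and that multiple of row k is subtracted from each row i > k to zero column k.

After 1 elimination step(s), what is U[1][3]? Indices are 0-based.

U[1][3] = 8

[col 0] pivot 8
  R1 -= 10*R0 → (0, 10, 4, 8)  (L[1][0] := 10)
  R2 -= 10*R0 → (0, 5, 8, 4)  (L[2][0] := 10)
  R3 -= 5*R0 → (0, 8, 7, 1)  (L[3][0] := 5)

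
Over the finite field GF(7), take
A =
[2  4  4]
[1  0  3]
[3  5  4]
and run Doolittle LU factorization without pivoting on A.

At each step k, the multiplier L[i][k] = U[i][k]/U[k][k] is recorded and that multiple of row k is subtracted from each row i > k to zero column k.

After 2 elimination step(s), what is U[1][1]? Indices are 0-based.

[col 0] pivot 2
  R1 -= 4*R0 → (0, 5, 1)  (L[1][0] := 4)
  R2 -= 5*R0 → (0, 6, 5)  (L[2][0] := 5)
[col 1] pivot 5
  R2 -= 4*R1 → (0, 0, 1)  (L[2][1] := 4)

U[1][1] = 5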